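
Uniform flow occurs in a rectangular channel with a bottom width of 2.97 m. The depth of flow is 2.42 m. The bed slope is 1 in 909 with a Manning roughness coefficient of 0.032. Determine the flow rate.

Flow area A = b·y = 2.97 × 2.42 = 7.187 m². Wetted perimeter P = b + 2y = 2.97 + 2×2.42 = 7.81 m.
Hydraulic radius R = A/P = 7.187/7.81 = 0.9203 m.
Manning's equation: Q = (1/n) A R^(2/3) S^(1/2) = (1/0.032) × 7.187 × 0.9203^(2/3) × 0.0011^(1/2) = 7.05 m³/s.

Q = 7.05 m³/s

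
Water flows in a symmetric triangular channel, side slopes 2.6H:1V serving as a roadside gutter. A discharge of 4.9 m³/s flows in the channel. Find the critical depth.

y_c = 0.937 m

At critical depth, Q² T / (g A³) = 1, i.e. A³/T = Q²/g = 4.9²/9.81 = 2.448.
At y = 0.717 m: A³/T = 0.6405 — low.
At y = 1.13 m: A³/T = 6.227 — high.
At y = 0.937 m: A³/T = 2.441 — ≈ 2.448.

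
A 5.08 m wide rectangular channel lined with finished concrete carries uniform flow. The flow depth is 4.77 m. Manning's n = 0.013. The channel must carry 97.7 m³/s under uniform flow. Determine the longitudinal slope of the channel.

Flow area A = b·y = 5.08 × 4.77 = 24.23 m². Wetted perimeter P = b + 2y = 5.08 + 2×4.77 = 14.62 m.
Hydraulic radius R = A/P = 24.23/14.62 = 1.657 m.
From Manning's equation, S = [nQ / (1 A R^(2/3))]² = [0.013 × 97.7 / (1 × 24.23 × 1.657^(2/3))]² = 0.0014.

S = 0.0014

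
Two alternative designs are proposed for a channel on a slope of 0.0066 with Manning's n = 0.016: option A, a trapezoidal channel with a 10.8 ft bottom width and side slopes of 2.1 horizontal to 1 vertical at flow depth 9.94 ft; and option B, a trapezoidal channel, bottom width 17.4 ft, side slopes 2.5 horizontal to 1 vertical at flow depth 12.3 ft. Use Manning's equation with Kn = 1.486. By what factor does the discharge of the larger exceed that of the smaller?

Channel A: With bottom width b = 10.8 ft and side slope z = 2.1: A = (b + zy)y = (10.8 + 2.1×9.94)×9.94 = 314.8 ft²; P = b + 2y√(1+z²) = 10.8 + 2×9.94×2.326 = 57.04 ft. Hydraulic radius R = A/P = 314.8/57.04 = 5.52 ft. Q_A = (1.486/0.016)·314.8·5.52^(2/3)·√0.0066 = 7419 ft³/s.
Channel B: With bottom width b = 17.4 ft and side slope z = 2.5: A = (b + zy)y = (17.4 + 2.5×12.3)×12.3 = 592.2 ft²; P = b + 2y√(1+z²) = 17.4 + 2×12.3×2.693 = 83.64 ft. Hydraulic radius R = A/P = 592.2/83.64 = 7.081 ft. Q_B = (1.486/0.016)·592.2·7.081^(2/3)·√0.0066 = 16480 ft³/s.
The larger discharge is 16480 ft³/s and the smaller is 7419 ft³/s; the ratio is 2.22.

2.22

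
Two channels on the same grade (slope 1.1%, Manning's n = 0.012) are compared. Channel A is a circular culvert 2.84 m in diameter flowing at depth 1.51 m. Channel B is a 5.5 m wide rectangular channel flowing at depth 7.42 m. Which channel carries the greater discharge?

channel B

Channel A: For a circular section of diameter D = 2.84 m at depth y = 1.51 m, the central angle is θ = 2 arccos(1 − 2y/D) = 3.268 rad. Then A = (D²/8)(θ − sin θ) = 3.423 m² and P = Dθ/2 = 4.641 m. Hydraulic radius R = A/P = 3.423/4.641 = 0.7375 m. Q_A = (1/0.012)·3.423·0.7375^(2/3)·√0.011 = 24.42 m³/s.
Channel B: Flow area A = b·y = 5.5 × 7.42 = 40.81 m². Wetted perimeter P = b + 2y = 5.5 + 2×7.42 = 20.34 m. Hydraulic radius R = A/P = 40.81/20.34 = 2.006 m. Q_B = (1/0.012)·40.81·2.006^(2/3)·√0.011 = 567.4 m³/s.
Q_A = 24.42 m³/s vs Q_B = 567.4 m³/s, so channel B carries more.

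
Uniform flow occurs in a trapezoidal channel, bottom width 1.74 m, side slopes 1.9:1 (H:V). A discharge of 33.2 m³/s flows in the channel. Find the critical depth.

At critical depth, Q² T / (g A³) = 1, i.e. A³/T = Q²/g = 33.2²/9.81 = 112.4.
Trying y = 2.4 m: A³/T = 318.3 — too large.
Trying y = 1.37 m: A³/T = 30.32 — too small.
Trying y = 1.88 m: A³/T = 112.1 — close enough.

y_c = 1.88 m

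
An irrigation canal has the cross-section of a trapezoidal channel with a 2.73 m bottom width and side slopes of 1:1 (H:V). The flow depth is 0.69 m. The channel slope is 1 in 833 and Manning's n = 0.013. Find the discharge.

Q = 3.98 m³/s

With bottom width b = 2.73 m and side slope z = 1: A = (b + zy)y = (2.73 + 1×0.69)×0.69 = 2.36 m²; P = b + 2y√(1+z²) = 2.73 + 2×0.69×1.414 = 4.682 m.
Hydraulic radius R = A/P = 2.36/4.682 = 0.5041 m.
Manning's equation: Q = (1/n) A R^(2/3) S^(1/2) = (1/0.013) × 2.36 × 0.5041^(2/3) × 0.0012^(1/2) = 3.98 m³/s.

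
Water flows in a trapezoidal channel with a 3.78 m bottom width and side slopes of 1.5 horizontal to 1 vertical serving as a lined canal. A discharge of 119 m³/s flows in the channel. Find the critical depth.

At critical depth, Q² T / (g A³) = 1, i.e. A³/T = Q²/g = 119²/9.81 = 1444.
Trying y = 3.88 m: A³/T = 3351 — too large.
Trying y = 2.59 m: A³/T = 677.4 — too small.
Trying y = 3.14 m: A³/T = 1435 — close enough.

y_c = 3.14 m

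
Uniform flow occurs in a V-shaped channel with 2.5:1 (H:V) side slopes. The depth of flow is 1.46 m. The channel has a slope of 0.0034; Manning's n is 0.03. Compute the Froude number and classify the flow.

For a triangular section with side slope z = 2.5: A = zy² = 2.5×1.46² = 5.329 m²; P = 2y√(1+z²) = 2×1.46×2.693 = 7.862 m.
Hydraulic radius R = A/P = 5.329/7.862 = 0.6778 m.
V = (1/n) R^(2/3) √S = (1/0.03) × 0.6778^(2/3) × √0.0034 = 1.5 m/s. Hydraulic depth D_h = A/T = 5.329/7.3 = 0.73 m.
Froude number Fr = V/√(g·D_h) = 1.5/√(9.81×0.73) = 0.56, which is less than 1, so the flow is subcritical.

subcritical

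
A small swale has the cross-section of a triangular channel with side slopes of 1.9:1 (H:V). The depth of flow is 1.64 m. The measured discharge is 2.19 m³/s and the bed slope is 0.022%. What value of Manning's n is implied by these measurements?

For a triangular section with side slope z = 1.9: A = zy² = 1.9×1.64² = 5.11 m²; P = 2y√(1+z²) = 2×1.64×2.147 = 7.042 m.
Hydraulic radius R = A/P = 5.11/7.042 = 0.7256 m.
Rearranging Manning's equation: n = (1/Q) A R^(2/3) S^(1/2) = (1/2.19) × 5.11 × 0.7256^(2/3) × √0.00022 = 0.0279.

n = 0.0279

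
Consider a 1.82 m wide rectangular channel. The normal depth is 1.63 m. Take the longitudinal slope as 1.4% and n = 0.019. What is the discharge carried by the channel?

Q = 12.9 m³/s

Flow area A = b·y = 1.82 × 1.63 = 2.967 m². Wetted perimeter P = b + 2y = 1.82 + 2×1.63 = 5.08 m.
Hydraulic radius R = A/P = 2.967/5.08 = 0.584 m.
Manning's equation: Q = (1/n) A R^(2/3) S^(1/2) = (1/0.019) × 2.967 × 0.584^(2/3) × 0.014^(1/2) = 12.9 m³/s.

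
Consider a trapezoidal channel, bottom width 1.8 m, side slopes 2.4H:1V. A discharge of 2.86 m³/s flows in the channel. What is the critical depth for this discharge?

y_c = 0.505 m

At critical depth, Q² T / (g A³) = 1, i.e. A³/T = Q²/g = 2.86²/9.81 = 0.8338.
Trying y = 0.619 m: A³/T = 1.763 — too large.
Trying y = 0.396 m: A³/T = 0.3491 — too small.
Trying y = 0.505 m: A³/T = 0.8331 — close enough.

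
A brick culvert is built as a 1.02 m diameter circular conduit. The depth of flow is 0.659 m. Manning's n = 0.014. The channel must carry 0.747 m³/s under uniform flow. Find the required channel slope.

S = 0.0018

For a circular section of diameter D = 1.02 m at depth y = 0.659 m, the central angle is θ = 2 arccos(1 − 2y/D) = 3.735 rad. Then A = (D²/8)(θ − sin θ) = 0.5584 m² and P = Dθ/2 = 1.905 m.
Hydraulic radius R = A/P = 0.5584/1.905 = 0.2932 m.
From Manning's equation, S = [nQ / (1 A R^(2/3))]² = [0.014 × 0.747 / (1 × 0.5584 × 0.2932^(2/3))]² = 0.0018.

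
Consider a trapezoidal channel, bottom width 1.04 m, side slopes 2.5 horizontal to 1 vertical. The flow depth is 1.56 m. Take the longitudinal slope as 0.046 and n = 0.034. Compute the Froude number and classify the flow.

supercritical

With bottom width b = 1.04 m and side slope z = 2.5: A = (b + zy)y = (1.04 + 2.5×1.56)×1.56 = 7.706 m²; P = b + 2y√(1+z²) = 1.04 + 2×1.56×2.693 = 9.441 m.
Hydraulic radius R = A/P = 7.706/9.441 = 0.8163 m.
V = (1/n) R^(2/3) √S = (1/0.034) × 0.8163^(2/3) × √0.046 = 5.51 m/s. Hydraulic depth D_h = A/T = 7.706/8.84 = 0.8718 m.
Froude number Fr = V/√(g·D_h) = 5.51/√(9.81×0.8718) = 1.88, which is greater than 1, so the flow is supercritical.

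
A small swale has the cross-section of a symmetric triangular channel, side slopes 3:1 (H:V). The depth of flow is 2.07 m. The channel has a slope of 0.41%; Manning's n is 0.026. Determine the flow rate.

Q = 31.3 m³/s

For a triangular section with side slope z = 3: A = zy² = 3×2.07² = 12.85 m²; P = 2y√(1+z²) = 2×2.07×3.162 = 13.09 m.
Hydraulic radius R = A/P = 12.85/13.09 = 0.9819 m.
Manning's equation: Q = (1/n) A R^(2/3) S^(1/2) = (1/0.026) × 12.85 × 0.9819^(2/3) × 0.0041^(1/2) = 31.3 m³/s.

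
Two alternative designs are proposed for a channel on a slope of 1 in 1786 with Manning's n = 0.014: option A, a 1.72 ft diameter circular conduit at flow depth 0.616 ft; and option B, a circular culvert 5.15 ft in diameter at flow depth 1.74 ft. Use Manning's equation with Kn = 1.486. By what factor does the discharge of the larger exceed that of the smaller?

Channel A: For a circular section of diameter D = 1.72 ft at depth y = 0.616 ft, the central angle is θ = 2 arccos(1 − 2y/D) = 2.566 rad. Then A = (D²/8)(θ − sin θ) = 0.7478 ft² and P = Dθ/2 = 2.207 ft. Hydraulic radius R = A/P = 0.7478/2.207 = 0.3388 ft. Q_A = (1.486/0.014)·0.7478·0.3388^(2/3)·√0.0005599 = 0.9128 ft³/s.
Channel B: For a circular section of diameter D = 5.15 ft at depth y = 1.74 ft, the central angle is θ = 2 arccos(1 − 2y/D) = 2.481 rad. Then A = (D²/8)(θ − sin θ) = 6.192 ft² and P = Dθ/2 = 6.389 ft. Hydraulic radius R = A/P = 6.192/6.389 = 0.9691 ft. Q_B = (1.486/0.014)·6.192·0.9691^(2/3)·√0.0005599 = 15.23 ft³/s.
The larger discharge is 15.23 ft³/s and the smaller is 0.9128 ft³/s; the ratio is 16.7.

16.7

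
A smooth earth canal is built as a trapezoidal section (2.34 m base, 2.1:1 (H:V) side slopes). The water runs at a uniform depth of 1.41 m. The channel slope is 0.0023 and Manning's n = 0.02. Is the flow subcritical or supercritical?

With bottom width b = 2.34 m and side slope z = 2.1: A = (b + zy)y = (2.34 + 2.1×1.41)×1.41 = 7.474 m²; P = b + 2y√(1+z²) = 2.34 + 2×1.41×2.326 = 8.899 m.
Hydraulic radius R = A/P = 7.474/8.899 = 0.8399 m.
V = (1/n) R^(2/3) √S = (1/0.02) × 0.8399^(2/3) × √0.0023 = 2.135 m/s. Hydraulic depth D_h = A/T = 7.474/8.262 = 0.9047 m.
Froude number Fr = V/√(g·D_h) = 2.135/√(9.81×0.9047) = 0.717, which is less than 1, so the flow is subcritical.

subcritical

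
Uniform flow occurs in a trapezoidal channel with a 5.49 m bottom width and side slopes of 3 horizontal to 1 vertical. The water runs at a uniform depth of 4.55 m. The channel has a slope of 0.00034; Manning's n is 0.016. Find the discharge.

With bottom width b = 5.49 m and side slope z = 3: A = (b + zy)y = (5.49 + 3×4.55)×4.55 = 87.09 m²; P = b + 2y√(1+z²) = 5.49 + 2×4.55×3.162 = 34.27 m.
Hydraulic radius R = A/P = 87.09/34.27 = 2.541 m.
Manning's equation: Q = (1/n) A R^(2/3) S^(1/2) = (1/0.016) × 87.09 × 2.541^(2/3) × 0.00034^(1/2) = 187 m³/s.

Q = 187 m³/s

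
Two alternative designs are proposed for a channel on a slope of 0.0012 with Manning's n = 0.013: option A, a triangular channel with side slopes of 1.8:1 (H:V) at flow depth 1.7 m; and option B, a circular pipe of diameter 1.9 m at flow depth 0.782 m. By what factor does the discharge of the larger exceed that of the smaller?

Channel A: For a triangular section with side slope z = 1.8: A = zy² = 1.8×1.7² = 5.202 m²; P = 2y√(1+z²) = 2×1.7×2.059 = 7.001 m. Hydraulic radius R = A/P = 5.202/7.001 = 0.743 m. Q_A = (1/0.013)·5.202·0.743^(2/3)·√0.0012 = 11.37 m³/s.
Channel B: For a circular section of diameter D = 1.9 m at depth y = 0.782 m, the central angle is θ = 2 arccos(1 − 2y/D) = 2.786 rad. Then A = (D²/8)(θ − sin θ) = 1.1 m² and P = Dθ/2 = 2.647 m. Hydraulic radius R = A/P = 1.1/2.647 = 0.4156 m. Q_B = (1/0.013)·1.1·0.4156^(2/3)·√0.0012 = 1.633 m³/s.
The larger discharge is 11.37 m³/s and the smaller is 1.633 m³/s; the ratio is 6.96.

6.96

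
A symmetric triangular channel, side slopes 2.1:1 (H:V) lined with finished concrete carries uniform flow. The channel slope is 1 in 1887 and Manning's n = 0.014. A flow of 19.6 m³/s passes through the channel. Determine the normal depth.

Manning's equation rearranged: A R^(2/3) = nQ / (1·√S) = 0.014 × 19.6 / (√0.0005299) = 11.92.
Try y = 2.65 m: A R^(2/3) = 16.62 — over.
Try y = 1.8 m: A R^(2/3) = 5.925 — short.
Try y = 2.34 m: A R^(2/3) = 11.93 — matches.

y_n = 2.34 m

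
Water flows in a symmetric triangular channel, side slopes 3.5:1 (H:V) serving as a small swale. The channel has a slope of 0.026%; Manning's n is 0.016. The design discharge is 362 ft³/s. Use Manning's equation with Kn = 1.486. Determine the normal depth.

Manning's equation rearranged: A R^(2/3) = nQ / (1.486·√S) = 0.016 × 362 / (1.486 × √0.00026) = 241.7.
Trying y = 7.07 ft: A R^(2/3) = 395.5 — high.
Trying y = 4.95 ft: A R^(2/3) = 152.9 — low.
Trying y = 5.88 ft: A R^(2/3) = 241.9 — close enough.

y_n = 5.88 ft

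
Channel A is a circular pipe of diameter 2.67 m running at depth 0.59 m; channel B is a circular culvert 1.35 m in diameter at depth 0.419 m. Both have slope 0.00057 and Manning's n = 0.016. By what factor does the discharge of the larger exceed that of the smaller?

Channel A: For a circular section of diameter D = 2.67 m at depth y = 0.59 m, the central angle is θ = 2 arccos(1 − 2y/D) = 1.958 rad. Then A = (D²/8)(θ − sin θ) = 0.9191 m² and P = Dθ/2 = 2.613 m. Hydraulic radius R = A/P = 0.9191/2.613 = 0.3517 m. Q_A = (1/0.016)·0.9191·0.3517^(2/3)·√0.00057 = 0.6833 m³/s.
Channel B: For a circular section of diameter D = 1.35 m at depth y = 0.419 m, the central angle is θ = 2 arccos(1 − 2y/D) = 2.364 rad. Then A = (D²/8)(θ − sin θ) = 0.3786 m² and P = Dθ/2 = 1.595 m. Hydraulic radius R = A/P = 0.3786/1.595 = 0.2373 m. Q_B = (1/0.016)·0.3786·0.2373^(2/3)·√0.00057 = 0.2165 m³/s.
The larger discharge is 0.6833 m³/s and the smaller is 0.2165 m³/s; the ratio is 3.16.

3.16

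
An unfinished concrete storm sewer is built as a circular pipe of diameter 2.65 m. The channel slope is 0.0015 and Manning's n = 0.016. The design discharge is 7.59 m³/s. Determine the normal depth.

y_n = 1.71 m

Manning's equation rearranged: A R^(2/3) = nQ / (1·√S) = 0.016 × 7.59 / (√0.0015) = 3.136.
Try y = 1.22 m: A R^(2/3) = 1.817 — too small.
Try y = 1.71 m: A R^(2/3) = 3.138 — matches.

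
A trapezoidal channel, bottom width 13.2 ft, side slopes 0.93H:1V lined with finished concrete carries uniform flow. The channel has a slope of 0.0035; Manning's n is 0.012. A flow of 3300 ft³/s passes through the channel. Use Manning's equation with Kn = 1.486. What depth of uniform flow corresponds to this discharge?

Manning's equation rearranged: A R^(2/3) = nQ / (1.486·√S) = 0.012 × 3300 / (1.486 × √0.0035) = 450.4.
At y = 9.87 ft: A R^(2/3) = 688.3 — high.
At y = 7.87 ft: A R^(2/3) = 450.2 — ≈ 450.4.

y_n = 7.87 ft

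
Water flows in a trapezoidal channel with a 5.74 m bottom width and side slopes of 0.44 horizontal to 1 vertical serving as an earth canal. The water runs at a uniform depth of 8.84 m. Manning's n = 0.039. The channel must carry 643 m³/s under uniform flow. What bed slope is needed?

With bottom width b = 5.74 m and side slope z = 0.44: A = (b + zy)y = (5.74 + 0.44×8.84)×8.84 = 85.13 m²; P = b + 2y√(1+z²) = 5.74 + 2×8.84×1.093 = 25.06 m.
Hydraulic radius R = A/P = 85.13/25.06 = 3.397 m.
From Manning's equation, S = [nQ / (1 A R^(2/3))]² = [0.039 × 643 / (1 × 85.13 × 3.397^(2/3))]² = 0.017.

S = 0.017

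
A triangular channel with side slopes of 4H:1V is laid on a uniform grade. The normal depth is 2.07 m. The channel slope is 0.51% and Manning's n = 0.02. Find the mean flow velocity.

For a triangular section with side slope z = 4: A = zy² = 4×2.07² = 17.14 m²; P = 2y√(1+z²) = 2×2.07×4.123 = 17.07 m.
Hydraulic radius R = A/P = 17.14/17.07 = 1.004 m.
From Manning's equation, V = (1/n) R^(2/3) S^(1/2) = (1/0.02) × 1.004^(2/3) × 0.0051^(1/2) = 3.58 m/s.

V = 3.58 m/s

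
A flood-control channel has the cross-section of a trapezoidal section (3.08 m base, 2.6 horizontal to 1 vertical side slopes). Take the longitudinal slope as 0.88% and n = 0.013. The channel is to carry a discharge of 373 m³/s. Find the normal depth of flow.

Manning's equation rearranged: A R^(2/3) = nQ / (1·√S) = 0.013 × 373 / (√0.0088) = 51.69.
Trying y = 2.18 m: A R^(2/3) = 22.16 — short.
Trying y = 3.81 m: A R^(2/3) = 79.47 — over.
Trying y = 3.17 m: A R^(2/3) = 51.73 — close enough.

y_n = 3.17 m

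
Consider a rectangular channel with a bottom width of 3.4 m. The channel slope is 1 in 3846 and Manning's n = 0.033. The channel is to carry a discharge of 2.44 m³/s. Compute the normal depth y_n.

y_n = 1.65 m

Manning's equation rearranged: A R^(2/3) = nQ / (1·√S) = 0.033 × 2.44 / (√0.00026) = 4.994.
Trying y = 1.36 m: A R^(2/3) = 3.836 — short.
Trying y = 1.91 m: A R^(2/3) = 6.051 — over.
Trying y = 1.65 m: A R^(2/3) = 4.984 — matches.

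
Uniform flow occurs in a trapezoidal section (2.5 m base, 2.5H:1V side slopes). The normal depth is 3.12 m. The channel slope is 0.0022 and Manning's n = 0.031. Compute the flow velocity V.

With bottom width b = 2.5 m and side slope z = 2.5: A = (b + zy)y = (2.5 + 2.5×3.12)×3.12 = 32.14 m²; P = b + 2y√(1+z²) = 2.5 + 2×3.12×2.693 = 19.3 m.
Hydraulic radius R = A/P = 32.14/19.3 = 1.665 m.
From Manning's equation, V = (1/n) R^(2/3) S^(1/2) = (1/0.031) × 1.665^(2/3) × 0.0022^(1/2) = 2.13 m/s.

V = 2.13 m/s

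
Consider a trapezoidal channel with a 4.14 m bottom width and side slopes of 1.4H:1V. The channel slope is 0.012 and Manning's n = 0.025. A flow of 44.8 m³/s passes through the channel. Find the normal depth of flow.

Manning's equation rearranged: A R^(2/3) = nQ / (1·√S) = 0.025 × 44.8 / (√0.012) = 10.22.
Trying y = 1.1 m: A R^(2/3) = 5.332 — too small.
Trying y = 1.79 m: A R^(2/3) = 13.1 — too large.
Trying y = 1.57 m: A R^(2/3) = 10.23 — close enough.

y_n = 1.57 m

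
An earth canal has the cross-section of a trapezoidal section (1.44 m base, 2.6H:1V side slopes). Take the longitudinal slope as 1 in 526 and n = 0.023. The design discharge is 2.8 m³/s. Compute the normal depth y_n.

y_n = 0.745 m

Manning's equation rearranged: A R^(2/3) = nQ / (1·√S) = 0.023 × 2.8 / (√0.001901) = 1.477.
At y = 0.906 m: A R^(2/3) = 2.252 — too large.
At y = 0.596 m: A R^(2/3) = 0.9254 — too small.
At y = 0.745 m: A R^(2/3) = 1.477 — matches.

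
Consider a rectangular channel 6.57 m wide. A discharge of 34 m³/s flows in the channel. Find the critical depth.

For a rectangular channel, critical depth y_c = (q²/g)^(1/3) where q = Q/b = 34/6.57 = 5.175 m²/s.
So y_c = (5.175²/9.81)^(1/3) = 1.4 m.

y_c = 1.4 m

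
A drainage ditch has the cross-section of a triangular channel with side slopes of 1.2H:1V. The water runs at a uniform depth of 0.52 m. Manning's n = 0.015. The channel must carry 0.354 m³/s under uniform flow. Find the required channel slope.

S = 0.00229

For a triangular section with side slope z = 1.2: A = zy² = 1.2×0.52² = 0.3245 m²; P = 2y√(1+z²) = 2×0.52×1.562 = 1.625 m.
Hydraulic radius R = A/P = 0.3245/1.625 = 0.1997 m.
From Manning's equation, S = [nQ / (1 A R^(2/3))]² = [0.015 × 0.354 / (1 × 0.3245 × 0.1997^(2/3))]² = 0.00229.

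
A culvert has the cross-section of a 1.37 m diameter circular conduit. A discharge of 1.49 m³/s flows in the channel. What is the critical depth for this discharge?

y_c = 0.641 m

At critical depth, Q² T / (g A³) = 1, i.e. A³/T = Q²/g = 1.49²/9.81 = 0.2263.
Try y = 0.753 m: A³/T = 0.4195 — over.
Try y = 0.504 m: A³/T = 0.09014 — short.
Try y = 0.641 m: A³/T = 0.2268 — matches.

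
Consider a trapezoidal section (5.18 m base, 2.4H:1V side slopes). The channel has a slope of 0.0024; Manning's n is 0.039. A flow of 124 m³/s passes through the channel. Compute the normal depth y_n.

y_n = 3.94 m

Manning's equation rearranged: A R^(2/3) = nQ / (1·√S) = 0.039 × 124 / (√0.0024) = 98.71.
Try y = 4.51 m: A R^(2/3) = 133.7 — over.
Try y = 3.26 m: A R^(2/3) = 65.38 — short.
Try y = 3.94 m: A R^(2/3) = 98.92 — close enough.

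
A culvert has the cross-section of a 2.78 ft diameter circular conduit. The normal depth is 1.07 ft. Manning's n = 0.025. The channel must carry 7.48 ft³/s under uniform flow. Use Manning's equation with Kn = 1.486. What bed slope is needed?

For a circular section of diameter D = 2.78 ft at depth y = 1.07 ft, the central angle is θ = 2 arccos(1 − 2y/D) = 2.677 rad. Then A = (D²/8)(θ − sin θ) = 2.153 ft² and P = Dθ/2 = 3.721 ft.
Hydraulic radius R = A/P = 2.153/3.721 = 0.5787 ft.
From Manning's equation, S = [nQ / (1.486 A R^(2/3))]² = [0.025 × 7.48 / (1.486 × 2.153 × 0.5787^(2/3))]² = 0.00708.

S = 0.00708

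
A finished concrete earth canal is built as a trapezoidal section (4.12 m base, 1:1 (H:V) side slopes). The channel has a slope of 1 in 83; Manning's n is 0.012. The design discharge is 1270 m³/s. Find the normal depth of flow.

Manning's equation rearranged: A R^(2/3) = nQ / (1·√S) = 0.012 × 1270 / (√0.01205) = 138.8.
Try y = 4.38 m: A R^(2/3) = 64.03 — too small.
Try y = 6.91 m: A R^(2/3) = 166.2 — too large.
Try y = 6.35 m: A R^(2/3) = 138.6 — matches.

y_n = 6.35 m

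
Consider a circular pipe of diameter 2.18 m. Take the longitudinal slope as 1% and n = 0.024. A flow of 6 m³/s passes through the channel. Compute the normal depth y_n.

Manning's equation rearranged: A R^(2/3) = nQ / (1·√S) = 0.024 × 6 / (√0.01) = 1.44.
Try y = 0.982 m: A R^(2/3) = 1.039 — low.
Try y = 1.43 m: A R^(2/3) = 1.908 — high.
Try y = 1.19 m: A R^(2/3) = 1.441 — matches.

y_n = 1.19 m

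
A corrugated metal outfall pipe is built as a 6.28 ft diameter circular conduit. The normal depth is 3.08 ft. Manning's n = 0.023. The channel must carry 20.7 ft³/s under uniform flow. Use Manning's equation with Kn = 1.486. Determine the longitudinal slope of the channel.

S = 0.00025

For a circular section of diameter D = 6.28 ft at depth y = 3.08 ft, the central angle is θ = 2 arccos(1 − 2y/D) = 3.103 rad. Then A = (D²/8)(θ − sin θ) = 15.11 ft² and P = Dθ/2 = 9.745 ft.
Hydraulic radius R = A/P = 15.11/9.745 = 1.551 ft.
From Manning's equation, S = [nQ / (1.486 A R^(2/3))]² = [0.023 × 20.7 / (1.486 × 15.11 × 1.551^(2/3))]² = 0.00025.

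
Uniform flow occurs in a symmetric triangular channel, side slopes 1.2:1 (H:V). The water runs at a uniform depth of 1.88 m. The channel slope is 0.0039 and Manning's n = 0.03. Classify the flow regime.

For a triangular section with side slope z = 1.2: A = zy² = 1.2×1.88² = 4.241 m²; P = 2y√(1+z²) = 2×1.88×1.562 = 5.873 m.
Hydraulic radius R = A/P = 4.241/5.873 = 0.7221 m.
V = (1/n) R^(2/3) √S = (1/0.03) × 0.7221^(2/3) × √0.0039 = 1.676 m/s. Hydraulic depth D_h = A/T = 4.241/4.512 = 0.94 m.
Froude number Fr = V/√(g·D_h) = 1.676/√(9.81×0.94) = 0.552, which is less than 1, so the flow is subcritical.

subcritical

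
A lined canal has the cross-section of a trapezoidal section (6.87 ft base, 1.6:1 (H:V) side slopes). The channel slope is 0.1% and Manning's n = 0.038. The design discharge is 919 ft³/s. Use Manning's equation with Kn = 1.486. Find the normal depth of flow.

y_n = 10.4 ft

Manning's equation rearranged: A R^(2/3) = nQ / (1.486·√S) = 0.038 × 919 / (1.486 × √0.001) = 743.2.
Trying y = 12.8 ft: A R^(2/3) = 1200 — over.
Trying y = 10.4 ft: A R^(2/3) = 743.4 — ≈ 743.2.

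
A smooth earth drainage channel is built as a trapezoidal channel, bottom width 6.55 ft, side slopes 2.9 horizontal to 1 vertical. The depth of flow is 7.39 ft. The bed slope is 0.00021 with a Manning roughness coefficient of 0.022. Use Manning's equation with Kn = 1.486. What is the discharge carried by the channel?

Q = 509 ft³/s

With bottom width b = 6.55 ft and side slope z = 2.9: A = (b + zy)y = (6.55 + 2.9×7.39)×7.39 = 206.8 ft²; P = b + 2y√(1+z²) = 6.55 + 2×7.39×3.068 = 51.89 ft.
Hydraulic radius R = A/P = 206.8/51.89 = 3.985 ft.
Manning's equation: Q = (1.486/n) A R^(2/3) S^(1/2) = (1.486/0.022) × 206.8 × 3.985^(2/3) × 0.00021^(1/2) = 509 ft³/s.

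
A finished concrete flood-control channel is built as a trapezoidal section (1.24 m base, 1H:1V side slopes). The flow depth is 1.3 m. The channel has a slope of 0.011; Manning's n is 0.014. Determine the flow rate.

With bottom width b = 1.24 m and side slope z = 1: A = (b + zy)y = (1.24 + 1×1.3)×1.3 = 3.302 m²; P = b + 2y√(1+z²) = 1.24 + 2×1.3×1.414 = 4.917 m.
Hydraulic radius R = A/P = 3.302/4.917 = 0.6716 m.
Manning's equation: Q = (1/n) A R^(2/3) S^(1/2) = (1/0.014) × 3.302 × 0.6716^(2/3) × 0.011^(1/2) = 19 m³/s.

Q = 19 m³/s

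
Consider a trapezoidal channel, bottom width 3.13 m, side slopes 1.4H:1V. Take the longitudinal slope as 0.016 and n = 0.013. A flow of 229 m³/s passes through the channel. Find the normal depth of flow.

Manning's equation rearranged: A R^(2/3) = nQ / (1·√S) = 0.013 × 229 / (√0.016) = 23.54.
Try y = 2.26 m: A R^(2/3) = 16.98 — low.
Try y = 2.65 m: A R^(2/3) = 23.54 — ≈ 23.54.

y_n = 2.65 m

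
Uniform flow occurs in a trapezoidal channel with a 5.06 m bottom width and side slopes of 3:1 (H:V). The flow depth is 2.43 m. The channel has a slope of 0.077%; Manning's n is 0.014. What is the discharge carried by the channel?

Q = 76.9 m³/s

With bottom width b = 5.06 m and side slope z = 3: A = (b + zy)y = (5.06 + 3×2.43)×2.43 = 30.01 m²; P = b + 2y√(1+z²) = 5.06 + 2×2.43×3.162 = 20.43 m.
Hydraulic radius R = A/P = 30.01/20.43 = 1.469 m.
Manning's equation: Q = (1/n) A R^(2/3) S^(1/2) = (1/0.014) × 30.01 × 1.469^(2/3) × 0.00077^(1/2) = 76.9 m³/s.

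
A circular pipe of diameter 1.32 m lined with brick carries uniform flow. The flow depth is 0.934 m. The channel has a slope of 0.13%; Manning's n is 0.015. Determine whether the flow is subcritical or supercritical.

For a circular section of diameter D = 1.32 m at depth y = 0.934 m, the central angle is θ = 2 arccos(1 − 2y/D) = 3.998 rad. Then A = (D²/8)(θ − sin θ) = 1.035 m² and P = Dθ/2 = 2.639 m.
Hydraulic radius R = A/P = 1.035/2.639 = 0.3924 m.
V = (1/n) R^(2/3) √S = (1/0.015) × 0.3924^(2/3) × √0.0013 = 1.288 m/s. Hydraulic depth D_h = A/T = 1.035/1.201 = 0.8621 m.
Froude number Fr = V/√(g·D_h) = 1.288/√(9.81×0.8621) = 0.443, which is less than 1, so the flow is subcritical.

subcritical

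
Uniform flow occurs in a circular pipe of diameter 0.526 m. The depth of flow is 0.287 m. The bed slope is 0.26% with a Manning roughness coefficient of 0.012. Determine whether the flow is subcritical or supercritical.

For a circular section of diameter D = 0.526 m at depth y = 0.287 m, the central angle is θ = 2 arccos(1 − 2y/D) = 3.324 rad. Then A = (D²/8)(θ − sin θ) = 0.1213 m² and P = Dθ/2 = 0.8743 m.
Hydraulic radius R = A/P = 0.1213/0.8743 = 0.1387 m.
V = (1/n) R^(2/3) √S = (1/0.012) × 0.1387^(2/3) × √0.0026 = 1.139 m/s. Hydraulic depth D_h = A/T = 0.1213/0.5238 = 0.2315 m.
Froude number Fr = V/√(g·D_h) = 1.139/√(9.81×0.2315) = 0.755, which is less than 1, so the flow is subcritical.

subcritical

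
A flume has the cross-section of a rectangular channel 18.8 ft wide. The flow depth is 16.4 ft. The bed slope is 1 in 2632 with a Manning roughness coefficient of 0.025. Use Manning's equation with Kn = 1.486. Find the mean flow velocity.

Flow area A = b·y = 18.8 × 16.4 = 308.3 ft². Wetted perimeter P = b + 2y = 18.8 + 2×16.4 = 51.6 ft.
Hydraulic radius R = A/P = 308.3/51.6 = 5.975 ft.
From Manning's equation, V = (1.486/n) R^(2/3) S^(1/2) = (1.486/0.025) × 5.975^(2/3) × 0.0003799^(1/2) = 3.82 ft/s.

V = 3.82 ft/s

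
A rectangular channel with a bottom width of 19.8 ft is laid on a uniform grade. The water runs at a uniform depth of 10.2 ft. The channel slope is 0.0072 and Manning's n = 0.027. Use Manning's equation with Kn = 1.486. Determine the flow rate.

Flow area A = b·y = 19.8 × 10.2 = 202 ft². Wetted perimeter P = b + 2y = 19.8 + 2×10.2 = 40.2 ft.
Hydraulic radius R = A/P = 202/40.2 = 5.024 ft.
Manning's equation: Q = (1.486/n) A R^(2/3) S^(1/2) = (1.486/0.027) × 202 × 5.024^(2/3) × 0.0072^(1/2) = 2770 ft³/s.

Q = 2770 ft³/s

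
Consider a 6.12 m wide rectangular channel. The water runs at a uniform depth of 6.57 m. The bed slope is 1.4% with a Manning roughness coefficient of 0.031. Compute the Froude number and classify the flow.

subcritical

Flow area A = b·y = 6.12 × 6.57 = 40.21 m². Wetted perimeter P = b + 2y = 6.12 + 2×6.57 = 19.26 m.
Hydraulic radius R = A/P = 40.21/19.26 = 2.088 m.
V = (1/n) R^(2/3) √S = (1/0.031) × 2.088^(2/3) × √0.014 = 6.235 m/s. Hydraulic depth D_h = A/T = 40.21/6.12 = 6.57 m.
Froude number Fr = V/√(g·D_h) = 6.235/√(9.81×6.57) = 0.777, which is less than 1, so the flow is subcritical.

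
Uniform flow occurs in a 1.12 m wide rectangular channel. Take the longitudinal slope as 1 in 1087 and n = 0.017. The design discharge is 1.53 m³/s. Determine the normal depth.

Manning's equation rearranged: A R^(2/3) = nQ / (1·√S) = 0.017 × 1.53 / (√0.00092) = 0.8575.
At y = 1.08 m: A R^(2/3) = 0.622 — short.
At y = 1.58 m: A R^(2/3) = 0.9821 — over.
At y = 1.41 m: A R^(2/3) = 0.8585 — ≈ 0.8575.

y_n = 1.41 m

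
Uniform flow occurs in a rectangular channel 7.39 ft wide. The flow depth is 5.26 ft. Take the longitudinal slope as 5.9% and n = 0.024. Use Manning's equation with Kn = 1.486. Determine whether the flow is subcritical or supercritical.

Flow area A = b·y = 7.39 × 5.26 = 38.87 ft². Wetted perimeter P = b + 2y = 7.39 + 2×5.26 = 17.91 ft.
Hydraulic radius R = A/P = 38.87/17.91 = 2.17 ft.
V = (1.486/n) R^(2/3) √S = (1.486/0.024) × 2.17^(2/3) × √0.059 = 25.21 ft/s. Hydraulic depth D_h = A/T = 38.87/7.39 = 5.26 ft.
Froude number Fr = V/√(g·D_h) = 25.21/√(32.2×5.26) = 1.94, which is greater than 1, so the flow is supercritical.

supercritical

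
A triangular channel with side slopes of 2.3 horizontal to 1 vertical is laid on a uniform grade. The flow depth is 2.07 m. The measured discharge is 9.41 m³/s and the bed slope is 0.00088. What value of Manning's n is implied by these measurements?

For a triangular section with side slope z = 2.3: A = zy² = 2.3×2.07² = 9.855 m²; P = 2y√(1+z²) = 2×2.07×2.508 = 10.38 m.
Hydraulic radius R = A/P = 9.855/10.38 = 0.9492 m.
Rearranging Manning's equation: n = (1/Q) A R^(2/3) S^(1/2) = (1/9.41) × 9.855 × 0.9492^(2/3) × √0.00088 = 0.03.

n = 0.03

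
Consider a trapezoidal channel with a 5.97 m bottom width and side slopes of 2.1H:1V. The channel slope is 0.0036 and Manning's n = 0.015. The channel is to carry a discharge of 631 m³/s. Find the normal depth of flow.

y_n = 4.91 m

Manning's equation rearranged: A R^(2/3) = nQ / (1·√S) = 0.015 × 631 / (√0.0036) = 157.8.
Try y = 3.9 m: A R^(2/3) = 95.95 — short.
Try y = 6.23 m: A R^(2/3) = 268.2 — over.
Try y = 4.91 m: A R^(2/3) = 157.8 — matches.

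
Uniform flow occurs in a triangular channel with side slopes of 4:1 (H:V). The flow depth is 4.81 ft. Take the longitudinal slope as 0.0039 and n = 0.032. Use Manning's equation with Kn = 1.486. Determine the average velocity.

V = 5.1 ft/s

For a triangular section with side slope z = 4: A = zy² = 4×4.81² = 92.54 ft²; P = 2y√(1+z²) = 2×4.81×4.123 = 39.66 ft.
Hydraulic radius R = A/P = 92.54/39.66 = 2.333 ft.
From Manning's equation, V = (1.486/n) R^(2/3) S^(1/2) = (1.486/0.032) × 2.333^(2/3) × 0.0039^(1/2) = 5.1 ft/s.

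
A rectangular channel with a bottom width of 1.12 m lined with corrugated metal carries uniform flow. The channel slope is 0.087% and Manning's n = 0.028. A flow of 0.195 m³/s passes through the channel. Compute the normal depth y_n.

y_n = 0.426 m

Manning's equation rearranged: A R^(2/3) = nQ / (1·√S) = 0.028 × 0.195 / (√0.00087) = 0.1851.
At y = 0.309 m: A R^(2/3) = 0.118 — short.
At y = 0.426 m: A R^(2/3) = 0.1853 — close enough.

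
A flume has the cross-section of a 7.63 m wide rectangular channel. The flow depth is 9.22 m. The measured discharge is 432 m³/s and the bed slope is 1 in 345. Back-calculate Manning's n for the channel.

n = 0.017

Flow area A = b·y = 7.63 × 9.22 = 70.35 m². Wetted perimeter P = b + 2y = 7.63 + 2×9.22 = 26.07 m.
Hydraulic radius R = A/P = 70.35/26.07 = 2.698 m.
Rearranging Manning's equation: n = (1/Q) A R^(2/3) S^(1/2) = (1/432) × 70.35 × 2.698^(2/3) × √0.002899 = 0.017.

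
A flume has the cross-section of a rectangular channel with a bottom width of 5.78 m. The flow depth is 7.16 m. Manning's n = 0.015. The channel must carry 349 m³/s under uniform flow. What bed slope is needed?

Flow area A = b·y = 5.78 × 7.16 = 41.38 m². Wetted perimeter P = b + 2y = 5.78 + 2×7.16 = 20.1 m.
Hydraulic radius R = A/P = 41.38/20.1 = 2.059 m.
From Manning's equation, S = [nQ / (1 A R^(2/3))]² = [0.015 × 349 / (1 × 41.38 × 2.059^(2/3))]² = 0.00611.

S = 0.00611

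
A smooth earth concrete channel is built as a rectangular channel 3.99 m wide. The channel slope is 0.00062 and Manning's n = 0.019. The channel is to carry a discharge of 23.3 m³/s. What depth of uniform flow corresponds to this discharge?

y_n = 3.74 m

Manning's equation rearranged: A R^(2/3) = nQ / (1·√S) = 0.019 × 23.3 / (√0.00062) = 17.78.
Trying y = 3.22 m: A R^(2/3) = 14.76 — too small.
Trying y = 4.37 m: A R^(2/3) = 21.5 — too large.
Trying y = 3.74 m: A R^(2/3) = 17.78 — close enough.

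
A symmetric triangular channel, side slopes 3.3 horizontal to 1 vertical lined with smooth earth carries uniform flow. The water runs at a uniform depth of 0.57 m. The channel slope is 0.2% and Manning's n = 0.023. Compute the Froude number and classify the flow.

subcritical

For a triangular section with side slope z = 3.3: A = zy² = 3.3×0.57² = 1.072 m²; P = 2y√(1+z²) = 2×0.57×3.448 = 3.931 m.
Hydraulic radius R = A/P = 1.072/3.931 = 0.2728 m.
V = (1/n) R^(2/3) √S = (1/0.023) × 0.2728^(2/3) × √0.002 = 0.8178 m/s. Hydraulic depth D_h = A/T = 1.072/3.762 = 0.285 m.
Froude number Fr = V/√(g·D_h) = 0.8178/√(9.81×0.285) = 0.489, which is less than 1, so the flow is subcritical.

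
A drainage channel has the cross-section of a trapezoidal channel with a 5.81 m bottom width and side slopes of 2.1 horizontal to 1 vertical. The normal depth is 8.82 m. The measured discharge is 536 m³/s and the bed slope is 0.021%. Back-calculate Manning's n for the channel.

n = 0.016

With bottom width b = 5.81 m and side slope z = 2.1: A = (b + zy)y = (5.81 + 2.1×8.82)×8.82 = 214.6 m²; P = b + 2y√(1+z²) = 5.81 + 2×8.82×2.326 = 46.84 m.
Hydraulic radius R = A/P = 214.6/46.84 = 4.582 m.
Rearranging Manning's equation: n = (1/Q) A R^(2/3) S^(1/2) = (1/536) × 214.6 × 4.582^(2/3) × √0.00021 = 0.016.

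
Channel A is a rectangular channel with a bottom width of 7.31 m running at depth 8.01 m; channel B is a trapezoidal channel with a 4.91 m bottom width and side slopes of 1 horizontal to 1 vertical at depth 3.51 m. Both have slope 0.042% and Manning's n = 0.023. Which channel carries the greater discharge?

channel A

Channel A: Flow area A = b·y = 7.31 × 8.01 = 58.55 m². Wetted perimeter P = b + 2y = 7.31 + 2×8.01 = 23.33 m. Hydraulic radius R = A/P = 58.55/23.33 = 2.51 m. Q_A = (1/0.023)·58.55·2.51^(2/3)·√0.00042 = 96.35 m³/s.
Channel B: With bottom width b = 4.91 m and side slope z = 1: A = (b + zy)y = (4.91 + 1×3.51)×3.51 = 29.55 m²; P = b + 2y√(1+z²) = 4.91 + 2×3.51×1.414 = 14.84 m. Hydraulic radius R = A/P = 29.55/14.84 = 1.992 m. Q_B = (1/0.023)·29.55·1.992^(2/3)·√0.00042 = 41.69 m³/s.
Q_A = 96.35 m³/s vs Q_B = 41.69 m³/s, so channel A carries more.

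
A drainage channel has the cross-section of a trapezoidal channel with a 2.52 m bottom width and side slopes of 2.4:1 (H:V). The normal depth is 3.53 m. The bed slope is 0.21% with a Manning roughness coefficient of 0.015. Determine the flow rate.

Q = 179 m³/s

With bottom width b = 2.52 m and side slope z = 2.4: A = (b + zy)y = (2.52 + 2.4×3.53)×3.53 = 38.8 m²; P = b + 2y√(1+z²) = 2.52 + 2×3.53×2.6 = 20.88 m.
Hydraulic radius R = A/P = 38.8/20.88 = 1.859 m.
Manning's equation: Q = (1/n) A R^(2/3) S^(1/2) = (1/0.015) × 38.8 × 1.859^(2/3) × 0.0021^(1/2) = 179 m³/s.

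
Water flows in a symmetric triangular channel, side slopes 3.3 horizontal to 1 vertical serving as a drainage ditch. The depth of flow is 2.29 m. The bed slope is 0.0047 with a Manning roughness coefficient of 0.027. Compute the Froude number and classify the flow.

For a triangular section with side slope z = 3.3: A = zy² = 3.3×2.29² = 17.31 m²; P = 2y√(1+z²) = 2×2.29×3.448 = 15.79 m.
Hydraulic radius R = A/P = 17.31/15.79 = 1.096 m.
V = (1/n) R^(2/3) √S = (1/0.027) × 1.096^(2/3) × √0.0047 = 2.699 m/s. Hydraulic depth D_h = A/T = 17.31/15.11 = 1.145 m.
Froude number Fr = V/√(g·D_h) = 2.699/√(9.81×1.145) = 0.805, which is less than 1, so the flow is subcritical.

subcritical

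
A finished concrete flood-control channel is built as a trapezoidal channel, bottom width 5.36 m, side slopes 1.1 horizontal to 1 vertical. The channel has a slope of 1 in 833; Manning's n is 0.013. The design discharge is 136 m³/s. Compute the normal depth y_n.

Manning's equation rearranged: A R^(2/3) = nQ / (1·√S) = 0.013 × 136 / (√0.0012) = 51.03.
Trying y = 3.05 m: A R^(2/3) = 39.95 — short.
Trying y = 4.22 m: A R^(2/3) = 74.76 — over.
Trying y = 3.47 m: A R^(2/3) = 51.07 — ≈ 51.03.

y_n = 3.47 m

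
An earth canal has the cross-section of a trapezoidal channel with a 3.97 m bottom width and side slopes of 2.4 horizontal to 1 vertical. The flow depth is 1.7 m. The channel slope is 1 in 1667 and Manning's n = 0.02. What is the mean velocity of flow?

With bottom width b = 3.97 m and side slope z = 2.4: A = (b + zy)y = (3.97 + 2.4×1.7)×1.7 = 13.69 m²; P = b + 2y√(1+z²) = 3.97 + 2×1.7×2.6 = 12.81 m.
Hydraulic radius R = A/P = 13.69/12.81 = 1.068 m.
From Manning's equation, V = (1/n) R^(2/3) S^(1/2) = (1/0.02) × 1.068^(2/3) × 0.0005999^(1/2) = 1.28 m/s.

V = 1.28 m/s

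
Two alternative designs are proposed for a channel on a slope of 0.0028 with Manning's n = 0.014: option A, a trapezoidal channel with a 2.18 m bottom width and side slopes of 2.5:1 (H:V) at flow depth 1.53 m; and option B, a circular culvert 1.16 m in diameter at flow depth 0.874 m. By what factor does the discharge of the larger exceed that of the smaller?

Channel A: With bottom width b = 2.18 m and side slope z = 2.5: A = (b + zy)y = (2.18 + 2.5×1.53)×1.53 = 9.188 m²; P = b + 2y√(1+z²) = 2.18 + 2×1.53×2.693 = 10.42 m. Hydraulic radius R = A/P = 9.188/10.42 = 0.8818 m. Q_A = (1/0.014)·9.188·0.8818^(2/3)·√0.0028 = 31.93 m³/s.
Channel B: For a circular section of diameter D = 1.16 m at depth y = 0.874 m, the central angle is θ = 2 arccos(1 − 2y/D) = 4.205 rad. Then A = (D²/8)(θ − sin θ) = 0.8542 m² and P = Dθ/2 = 2.439 m. Hydraulic radius R = A/P = 0.8542/2.439 = 0.3503 m. Q_B = (1/0.014)·0.8542·0.3503^(2/3)·√0.0028 = 1.604 m³/s.
The larger discharge is 31.93 m³/s and the smaller is 1.604 m³/s; the ratio is 19.9.

19.9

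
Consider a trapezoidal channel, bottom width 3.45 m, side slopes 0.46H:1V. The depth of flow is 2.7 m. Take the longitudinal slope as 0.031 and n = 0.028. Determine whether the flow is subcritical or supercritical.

With bottom width b = 3.45 m and side slope z = 0.46: A = (b + zy)y = (3.45 + 0.46×2.7)×2.7 = 12.67 m²; P = b + 2y√(1+z²) = 3.45 + 2×2.7×1.101 = 9.394 m.
Hydraulic radius R = A/P = 12.67/9.394 = 1.349 m.
V = (1/n) R^(2/3) √S = (1/0.028) × 1.349^(2/3) × √0.031 = 7.675 m/s. Hydraulic depth D_h = A/T = 12.67/5.934 = 2.135 m.
Froude number Fr = V/√(g·D_h) = 7.675/√(9.81×2.135) = 1.68, which is greater than 1, so the flow is supercritical.

supercritical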